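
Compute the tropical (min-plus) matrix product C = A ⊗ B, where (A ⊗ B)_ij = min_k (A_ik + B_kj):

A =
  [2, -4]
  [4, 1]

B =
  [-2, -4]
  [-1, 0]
A ⊗ B =
  [-5, -4]
  [0, 0]

Apply the min-plus product entry-by-entry:
  C[0][0] = min over k of (A[0][0] + B[0][0] = 2 + -2 = 0, A[0][1] + B[1][0] = -4 + -1 = -5) = -5 (attained at k = 1)
  C[0][1] = min over k of (A[0][0] + B[0][1] = 2 + -4 = -2, A[0][1] + B[1][1] = -4 + 0 = -4) = -4 (attained at k = 1)
  C[1][0] = min over k of (A[1][0] + B[0][0] = 4 + -2 = 2, A[1][1] + B[1][0] = 1 + -1 = 0) = 0 (attained at k = 1)
  C[1][1] = min over k of (A[1][0] + B[0][1] = 4 + -4 = 0, A[1][1] + B[1][1] = 1 + 0 = 1) = 0 (attained at k = 0)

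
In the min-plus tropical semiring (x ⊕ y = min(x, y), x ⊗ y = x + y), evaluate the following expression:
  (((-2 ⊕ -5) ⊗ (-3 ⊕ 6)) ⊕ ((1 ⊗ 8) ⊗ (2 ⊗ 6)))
(((-2 ⊕ -5) ⊗ (-3 ⊕ 6)) ⊕ ((1 ⊗ 8) ⊗ (2 ⊗ 6))) = -8

Expand innermost to outermost. Recall ⊕ takes the minimum of its arguments and ⊗ takes their sum. Working out the expression (((-2 ⊕ -5) ⊗ (-3 ⊕ 6)) ⊕ ((1 ⊗ 8) ⊗ (2 ⊗ 6))) gives -8.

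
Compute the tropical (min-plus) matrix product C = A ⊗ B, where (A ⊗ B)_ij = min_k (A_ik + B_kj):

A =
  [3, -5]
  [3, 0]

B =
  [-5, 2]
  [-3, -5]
A ⊗ B =
  [-8, -10]
  [-3, -5]

Apply the min-plus product entry-by-entry:
  C[0][0] = min over k of (A[0][0] + B[0][0] = 3 + -5 = -2, A[0][1] + B[1][0] = -5 + -3 = -8) = -8 (attained at k = 1)
  C[0][1] = min over k of (A[0][0] + B[0][1] = 3 + 2 = 5, A[0][1] + B[1][1] = -5 + -5 = -10) = -10 (attained at k = 1)
  C[1][0] = min over k of (A[1][0] + B[0][0] = 3 + -5 = -2, A[1][1] + B[1][0] = 0 + -3 = -3) = -3 (attained at k = 1)
  C[1][1] = min over k of (A[1][0] + B[0][1] = 3 + 2 = 5, A[1][1] + B[1][1] = 0 + -5 = -5) = -5 (attained at k = 1)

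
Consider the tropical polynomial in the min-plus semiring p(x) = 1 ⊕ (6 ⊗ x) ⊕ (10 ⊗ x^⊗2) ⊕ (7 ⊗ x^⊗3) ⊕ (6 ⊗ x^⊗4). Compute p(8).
p(8) = 1

A tropical monomial a ⊗ x^⊗i evaluates to a + i · x. Evaluating each term at x = 8:
  Term 0 contributes 1 + 0 · 8 = 1
  Term 1 contributes 6 + 1 · 8 = 14
  Term 2 contributes 10 + 2 · 8 = 26
  Term 3 contributes 7 + 3 · 8 = 31
  Term 4 contributes 6 + 4 · 8 = 38
p(8) = ⊕ of these = min[1, 14, 26, 31, 38] = 1.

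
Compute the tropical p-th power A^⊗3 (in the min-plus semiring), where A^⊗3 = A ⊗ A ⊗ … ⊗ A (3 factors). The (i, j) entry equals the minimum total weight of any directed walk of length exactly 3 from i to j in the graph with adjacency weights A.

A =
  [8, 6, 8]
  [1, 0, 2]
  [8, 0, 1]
A^⊗3 =
  [7, 6, 8]
  [1, 0, 2]
  [1, 0, 2]

Each entry (A^⊗3)_ij equals the minimum over all length-3 walks i = v_0 → v_1 → … → v_3 = j of Σ_t A[v_t][v_{t+1}]. For example, for (i, j) = (0, 2) we minimise over 9 possible intermediate vertex sequences; the minimum is 8, attained along the walk 0 → 1 → 1 → 2.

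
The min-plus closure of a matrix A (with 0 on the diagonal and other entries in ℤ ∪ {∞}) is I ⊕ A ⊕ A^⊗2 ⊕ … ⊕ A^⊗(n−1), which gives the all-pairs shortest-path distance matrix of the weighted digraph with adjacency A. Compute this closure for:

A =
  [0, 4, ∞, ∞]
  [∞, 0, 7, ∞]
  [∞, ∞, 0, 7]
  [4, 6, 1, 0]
Closure =
  [0, 4, 11, 18]
  [18, 0, 7, 14]
  [11, 13, 0, 7]
  [4, 6, 1, 0]

This is the Floyd-Warshall all-pairs shortest-path computation. For each intermediate vertex k = 0, 1, …, 3, update dist[i][j] ← min(dist[i][j], dist[i][k] + dist[k][j]). The final matrix gives, for each (i, j), the minimum total weight of any directed path from i to j (possibly empty when i = j).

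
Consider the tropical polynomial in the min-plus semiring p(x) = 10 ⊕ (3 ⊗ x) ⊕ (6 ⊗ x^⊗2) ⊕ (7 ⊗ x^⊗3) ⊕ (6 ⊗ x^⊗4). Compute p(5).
p(5) = 8

A tropical monomial a ⊗ x^⊗i evaluates to a + i · x. Evaluating each term at x = 5:
  Term 0 contributes 10 + 0 · 5 = 10
  Term 1 contributes 3 + 1 · 5 = 8
  Term 2 contributes 6 + 2 · 5 = 16
  Term 3 contributes 7 + 3 · 5 = 22
  Term 4 contributes 6 + 4 · 5 = 26
p(5) = ⊕ of these = min[10, 8, 16, 22, 26] = 8.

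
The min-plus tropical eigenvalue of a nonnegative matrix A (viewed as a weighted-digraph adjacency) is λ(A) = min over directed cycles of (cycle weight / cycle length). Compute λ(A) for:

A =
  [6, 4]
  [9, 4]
λ(A) = 4

Enumerate directed cycles and compute their means (weight / length). Sample:
  cycle 0 → 0: weight = 6, length = 1, mean = 6/1 ≈ 6.000
  cycle 1 → 1: weight = 4, length = 1, mean = 4/1 ≈ 4.000
  cycle 0 → 1 → 0: weight = 13, length = 2, mean = 13/2 ≈ 6.500
  cycle 1 → 0 → 1: weight = 13, length = 2, mean = 13/2 ≈ 6.500
Minimum mean = 4.000, attained e.g. along the cycle 1 → 1 with weight 4 and length 1. So λ(A) = 4/1 = 4.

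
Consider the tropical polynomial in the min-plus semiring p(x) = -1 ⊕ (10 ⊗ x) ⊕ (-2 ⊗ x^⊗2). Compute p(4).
p(4) = -1

A tropical monomial a ⊗ x^⊗i evaluates to a + i · x. Evaluating each term at x = 4:
  Term 0 contributes -1 + 0 · 4 = -1
  Term 1 contributes 10 + 1 · 4 = 14
  Term 2 contributes -2 + 2 · 4 = 6
p(4) = ⊕ of these = min[-1, 14, 6] = -1.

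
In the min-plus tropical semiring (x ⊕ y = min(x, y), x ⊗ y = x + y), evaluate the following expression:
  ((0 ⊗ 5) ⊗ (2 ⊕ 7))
((0 ⊗ 5) ⊗ (2 ⊕ 7)) = 7

Expand innermost to outermost. Recall ⊕ takes the minimum of its arguments and ⊗ takes their sum. Working out the expression ((0 ⊗ 5) ⊗ (2 ⊕ 7)) gives 7.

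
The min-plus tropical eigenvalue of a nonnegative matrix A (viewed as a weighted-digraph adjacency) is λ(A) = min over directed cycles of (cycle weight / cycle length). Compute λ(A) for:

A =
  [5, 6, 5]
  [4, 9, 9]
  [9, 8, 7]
λ(A) = 5

Enumerate directed cycles and compute their means (weight / length). Sample:
  cycle 0 → 0: weight = 5, length = 1, mean = 5/1 ≈ 5.000
  cycle 1 → 1: weight = 9, length = 1, mean = 9/1 ≈ 9.000
  cycle 2 → 2: weight = 7, length = 1, mean = 7/1 ≈ 7.000
  cycle 0 → 1 → 0: weight = 10, length = 2, mean = 10/2 ≈ 5.000
  cycle 0 → 2 → 0: weight = 14, length = 2, mean = 14/2 ≈ 7.000
  cycle 1 → 0 → 1: weight = 10, length = 2, mean = 10/2 ≈ 5.000
Minimum mean = 5.000, attained e.g. along the cycle 0 → 0 with weight 5 and length 1. So λ(A) = 5/1 = 5.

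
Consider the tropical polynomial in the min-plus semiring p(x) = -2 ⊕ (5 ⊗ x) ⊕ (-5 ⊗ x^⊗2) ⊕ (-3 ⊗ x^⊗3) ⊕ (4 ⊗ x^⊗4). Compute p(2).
p(2) = -2

A tropical monomial a ⊗ x^⊗i evaluates to a + i · x. Evaluating each term at x = 2:
  Term 0 contributes -2 + 0 · 2 = -2
  Term 1 contributes 5 + 1 · 2 = 7
  Term 2 contributes -5 + 2 · 2 = -1
  Term 3 contributes -3 + 3 · 2 = 3
  Term 4 contributes 4 + 4 · 2 = 12
p(2) = ⊕ of these = min[-2, 7, -1, 3, 12] = -2.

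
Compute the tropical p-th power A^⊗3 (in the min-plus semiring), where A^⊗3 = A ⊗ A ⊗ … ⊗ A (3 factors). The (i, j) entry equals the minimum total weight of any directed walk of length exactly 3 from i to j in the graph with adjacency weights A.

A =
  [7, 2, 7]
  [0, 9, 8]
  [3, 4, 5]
A^⊗3 =
  [9, 4, 9]
  [2, 9, 10]
  [5, 6, 11]

Each entry (A^⊗3)_ij equals the minimum over all length-3 walks i = v_0 → v_1 → … → v_3 = j of Σ_t A[v_t][v_{t+1}]. For example, for (i, j) = (0, 2) we minimise over 9 possible intermediate vertex sequences; the minimum is 9, attained along the walk 0 → 1 → 0 → 2.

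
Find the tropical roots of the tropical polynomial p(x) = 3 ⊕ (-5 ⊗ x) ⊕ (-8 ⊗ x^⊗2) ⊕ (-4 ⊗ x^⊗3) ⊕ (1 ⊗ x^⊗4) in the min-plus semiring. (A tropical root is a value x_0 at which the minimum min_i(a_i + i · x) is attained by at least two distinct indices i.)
Roots: {-5, -4, 3, 8}

Each tropical root is a break point of the lower envelope of the lines y = a_i + i · x (there are 5 lines, with slopes 0, 1, ..., 4). Only the lines that attain the minimum somewhere contribute to roots; other lines are dominated. Here the surviving (envelope) indices are i = 4, i = 3, i = 2, i = 1, i = 0.
Intersections between consecutive envelope lines give the roots: for adjacent envelope indices i < j the intersection is x = (a_i − a_j) / (j − i). Reading off the sorted break points: {-5, -4, 3, 8}.
Verification: at each break x_0, at least two indices attain the minimum of min_i(a_i + i · x_0).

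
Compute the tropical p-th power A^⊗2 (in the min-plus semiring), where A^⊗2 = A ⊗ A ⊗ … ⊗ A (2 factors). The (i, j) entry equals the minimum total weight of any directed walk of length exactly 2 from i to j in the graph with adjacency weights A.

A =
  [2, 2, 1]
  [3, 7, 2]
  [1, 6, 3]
A^⊗2 =
  [2, 4, 3]
  [3, 5, 4]
  [3, 3, 2]

Each entry (A^⊗2)_ij equals the minimum over all length-2 walks i = v_0 → v_1 → … → v_2 = j of Σ_t A[v_t][v_{t+1}]. For example, for (i, j) = (0, 2) we minimise over 3 possible intermediate vertex sequences; the minimum is 3, attained along the walk 0 → 0 → 2.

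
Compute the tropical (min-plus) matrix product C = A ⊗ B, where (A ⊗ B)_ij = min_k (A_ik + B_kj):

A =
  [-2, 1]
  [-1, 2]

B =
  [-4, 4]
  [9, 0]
A ⊗ B =
  [-6, 1]
  [-5, 2]

Apply the min-plus product entry-by-entry:
  C[0][0] = min over k of (A[0][0] + B[0][0] = -2 + -4 = -6, A[0][1] + B[1][0] = 1 + 9 = 10) = -6 (attained at k = 0)
  C[0][1] = min over k of (A[0][0] + B[0][1] = -2 + 4 = 2, A[0][1] + B[1][1] = 1 + 0 = 1) = 1 (attained at k = 1)
  C[1][0] = min over k of (A[1][0] + B[0][0] = -1 + -4 = -5, A[1][1] + B[1][0] = 2 + 9 = 11) = -5 (attained at k = 0)
  C[1][1] = min over k of (A[1][0] + B[0][1] = -1 + 4 = 3, A[1][1] + B[1][1] = 2 + 0 = 2) = 2 (attained at k = 1)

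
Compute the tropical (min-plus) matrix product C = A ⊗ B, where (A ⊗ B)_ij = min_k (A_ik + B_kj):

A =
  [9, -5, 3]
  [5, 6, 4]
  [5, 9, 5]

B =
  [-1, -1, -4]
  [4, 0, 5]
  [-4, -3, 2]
A ⊗ B =
  [-1, -5, 0]
  [0, 1, 1]
  [1, 2, 1]

Apply the min-plus product entry-by-entry:
  C[0][0] = min over k of (A[0][0] + B[0][0] = 9 + -1 = 8, A[0][1] + B[1][0] = -5 + 4 = -1, A[0][2] + B[2][0] = 3 + -4 = -1) = -1 (attained at k = 1)
  C[0][1] = min over k of (A[0][0] + B[0][1] = 9 + -1 = 8, A[0][1] + B[1][1] = -5 + 0 = -5, A[0][2] + B[2][1] = 3 + -3 = 0) = -5 (attained at k = 1)
  C[0][2] = min over k of (A[0][0] + B[0][2] = 9 + -4 = 5, A[0][1] + B[1][2] = -5 + 5 = 0, A[0][2] + B[2][2] = 3 + 2 = 5) = 0 (attained at k = 1)
  C[1][0] = min over k of (A[1][0] + B[0][0] = 5 + -1 = 4, A[1][1] + B[1][0] = 6 + 4 = 10, A[1][2] + B[2][0] = 4 + -4 = 0) = 0 (attained at k = 2)
  C[1][1] = min over k of (A[1][0] + B[0][1] = 5 + -1 = 4, A[1][1] + B[1][1] = 6 + 0 = 6, A[1][2] + B[2][1] = 4 + -3 = 1) = 1 (attained at k = 2)
  C[1][2] = min over k of (A[1][0] + B[0][2] = 5 + -4 = 1, A[1][1] + B[1][2] = 6 + 5 = 11, A[1][2] + B[2][2] = 4 + 2 = 6) = 1 (attained at k = 0)
  C[2][0] = min over k of (A[2][0] + B[0][0] = 5 + -1 = 4, A[2][1] + B[1][0] = 9 + 4 = 13, A[2][2] + B[2][0] = 5 + -4 = 1) = 1 (attained at k = 2)
  C[2][1] = min over k of (A[2][0] + B[0][1] = 5 + -1 = 4, A[2][1] + B[1][1] = 9 + 0 = 9, A[2][2] + B[2][1] = 5 + -3 = 2) = 2 (attained at k = 2)
  C[2][2] = min over k of (A[2][0] + B[0][2] = 5 + -4 = 1, A[2][1] + B[1][2] = 9 + 5 = 14, A[2][2] + B[2][2] = 5 + 2 = 7) = 1 (attained at k = 0)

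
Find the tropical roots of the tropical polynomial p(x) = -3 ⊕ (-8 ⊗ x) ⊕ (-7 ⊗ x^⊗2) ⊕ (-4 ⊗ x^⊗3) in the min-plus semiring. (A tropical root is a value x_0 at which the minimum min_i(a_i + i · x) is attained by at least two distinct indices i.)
Roots: {-3, -1, 5}

Each tropical root is a break point of the lower envelope of the lines y = a_i + i · x (there are 4 lines, with slopes 0, 1, ..., 3). Only the lines that attain the minimum somewhere contribute to roots; other lines are dominated. Here the surviving (envelope) indices are i = 3, i = 2, i = 1, i = 0.
Intersections between consecutive envelope lines give the roots: for adjacent envelope indices i < j the intersection is x = (a_i − a_j) / (j − i). Reading off the sorted break points: {-3, -1, 5}.
Verification: at each break x_0, at least two indices attain the minimum of min_i(a_i + i · x_0).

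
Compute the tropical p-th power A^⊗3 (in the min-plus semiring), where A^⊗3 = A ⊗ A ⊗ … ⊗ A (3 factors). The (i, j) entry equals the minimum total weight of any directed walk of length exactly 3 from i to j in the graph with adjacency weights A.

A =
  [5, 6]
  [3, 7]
A^⊗3 =
  [14, 15]
  [12, 14]

Each entry (A^⊗3)_ij equals the minimum over all length-3 walks i = v_0 → v_1 → … → v_3 = j of Σ_t A[v_t][v_{t+1}]. For example, for (i, j) = (0, 1) we minimise over 4 possible intermediate vertex sequences; the minimum is 15, attained along the walk 0 → 1 → 0 → 1.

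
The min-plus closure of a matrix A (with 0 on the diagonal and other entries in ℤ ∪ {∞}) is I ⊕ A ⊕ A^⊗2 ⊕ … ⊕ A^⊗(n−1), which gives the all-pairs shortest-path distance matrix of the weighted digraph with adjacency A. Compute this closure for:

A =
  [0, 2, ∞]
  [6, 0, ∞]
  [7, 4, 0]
Closure =
  [0, 2, ∞]
  [6, 0, ∞]
  [7, 4, 0]

This is the Floyd-Warshall all-pairs shortest-path computation. For each intermediate vertex k = 0, 1, …, 2, update dist[i][j] ← min(dist[i][j], dist[i][k] + dist[k][j]). The final matrix gives, for each (i, j), the minimum total weight of any directed path from i to j (possibly empty when i = j).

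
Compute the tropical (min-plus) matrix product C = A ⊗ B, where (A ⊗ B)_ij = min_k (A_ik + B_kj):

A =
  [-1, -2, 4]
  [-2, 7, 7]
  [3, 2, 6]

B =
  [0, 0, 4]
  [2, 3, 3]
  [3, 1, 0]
A ⊗ B =
  [-1, -1, 1]
  [-2, -2, 2]
  [3, 3, 5]

Apply the min-plus product entry-by-entry:
  C[0][0] = min over k of (A[0][0] + B[0][0] = -1 + 0 = -1, A[0][1] + B[1][0] = -2 + 2 = 0, A[0][2] + B[2][0] = 4 + 3 = 7) = -1 (attained at k = 0)
  C[0][1] = min over k of (A[0][0] + B[0][1] = -1 + 0 = -1, A[0][1] + B[1][1] = -2 + 3 = 1, A[0][2] + B[2][1] = 4 + 1 = 5) = -1 (attained at k = 0)
  C[0][2] = min over k of (A[0][0] + B[0][2] = -1 + 4 = 3, A[0][1] + B[1][2] = -2 + 3 = 1, A[0][2] + B[2][2] = 4 + 0 = 4) = 1 (attained at k = 1)
  C[1][0] = min over k of (A[1][0] + B[0][0] = -2 + 0 = -2, A[1][1] + B[1][0] = 7 + 2 = 9, A[1][2] + B[2][0] = 7 + 3 = 10) = -2 (attained at k = 0)
  C[1][1] = min over k of (A[1][0] + B[0][1] = -2 + 0 = -2, A[1][1] + B[1][1] = 7 + 3 = 10, A[1][2] + B[2][1] = 7 + 1 = 8) = -2 (attained at k = 0)
  C[1][2] = min over k of (A[1][0] + B[0][2] = -2 + 4 = 2, A[1][1] + B[1][2] = 7 + 3 = 10, A[1][2] + B[2][2] = 7 + 0 = 7) = 2 (attained at k = 0)
  C[2][0] = min over k of (A[2][0] + B[0][0] = 3 + 0 = 3, A[2][1] + B[1][0] = 2 + 2 = 4, A[2][2] + B[2][0] = 6 + 3 = 9) = 3 (attained at k = 0)
  C[2][1] = min over k of (A[2][0] + B[0][1] = 3 + 0 = 3, A[2][1] + B[1][1] = 2 + 3 = 5, A[2][2] + B[2][1] = 6 + 1 = 7) = 3 (attained at k = 0)
  C[2][2] = min over k of (A[2][0] + B[0][2] = 3 + 4 = 7, A[2][1] + B[1][2] = 2 + 3 = 5, A[2][2] + B[2][2] = 6 + 0 = 6) = 5 (attained at k = 1)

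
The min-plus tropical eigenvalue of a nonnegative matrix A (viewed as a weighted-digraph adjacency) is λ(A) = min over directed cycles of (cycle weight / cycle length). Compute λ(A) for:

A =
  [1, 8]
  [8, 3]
λ(A) = 1

Enumerate directed cycles and compute their means (weight / length). Sample:
  cycle 0 → 0: weight = 1, length = 1, mean = 1/1 ≈ 1.000
  cycle 1 → 1: weight = 3, length = 1, mean = 3/1 ≈ 3.000
  cycle 0 → 1 → 0: weight = 16, length = 2, mean = 16/2 ≈ 8.000
  cycle 1 → 0 → 1: weight = 16, length = 2, mean = 16/2 ≈ 8.000
Minimum mean = 1.000, attained e.g. along the cycle 0 → 0 with weight 1 and length 1. So λ(A) = 1/1 = 1.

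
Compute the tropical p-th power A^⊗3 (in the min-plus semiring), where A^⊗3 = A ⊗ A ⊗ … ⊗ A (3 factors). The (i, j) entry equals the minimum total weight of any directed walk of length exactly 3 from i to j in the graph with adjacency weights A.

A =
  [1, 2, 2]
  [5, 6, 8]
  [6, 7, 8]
A^⊗3 =
  [3, 4, 4]
  [7, 8, 8]
  [8, 9, 9]

Each entry (A^⊗3)_ij equals the minimum over all length-3 walks i = v_0 → v_1 → … → v_3 = j of Σ_t A[v_t][v_{t+1}]. For example, for (i, j) = (0, 2) we minimise over 9 possible intermediate vertex sequences; the minimum is 4, attained along the walk 0 → 0 → 0 → 2.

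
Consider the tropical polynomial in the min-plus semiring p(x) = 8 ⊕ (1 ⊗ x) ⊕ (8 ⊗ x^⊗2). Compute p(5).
p(5) = 6

A tropical monomial a ⊗ x^⊗i evaluates to a + i · x. Evaluating each term at x = 5:
  Term 0 contributes 8 + 0 · 5 = 8
  Term 1 contributes 1 + 1 · 5 = 6
  Term 2 contributes 8 + 2 · 5 = 18
p(5) = ⊕ of these = min[8, 6, 18] = 6.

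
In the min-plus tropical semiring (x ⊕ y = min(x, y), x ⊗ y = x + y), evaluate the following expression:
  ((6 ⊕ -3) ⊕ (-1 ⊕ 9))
((6 ⊕ -3) ⊕ (-1 ⊕ 9)) = -3

Expand innermost to outermost. Recall ⊕ takes the minimum of its arguments and ⊗ takes their sum. Working out the expression ((6 ⊕ -3) ⊕ (-1 ⊕ 9)) gives -3.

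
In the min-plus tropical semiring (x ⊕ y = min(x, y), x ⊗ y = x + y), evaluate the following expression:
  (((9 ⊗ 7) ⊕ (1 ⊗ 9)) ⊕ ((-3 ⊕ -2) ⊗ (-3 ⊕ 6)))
(((9 ⊗ 7) ⊕ (1 ⊗ 9)) ⊕ ((-3 ⊕ -2) ⊗ (-3 ⊕ 6))) = -6

Expand innermost to outermost. Recall ⊕ takes the minimum of its arguments and ⊗ takes their sum. Working out the expression (((9 ⊗ 7) ⊕ (1 ⊗ 9)) ⊕ ((-3 ⊕ -2) ⊗ (-3 ⊕ 6))) gives -6.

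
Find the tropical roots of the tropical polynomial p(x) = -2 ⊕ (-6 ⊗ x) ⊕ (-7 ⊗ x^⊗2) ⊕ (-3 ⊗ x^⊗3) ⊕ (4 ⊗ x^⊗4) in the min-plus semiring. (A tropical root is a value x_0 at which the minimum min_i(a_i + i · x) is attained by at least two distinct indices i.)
Roots: {-7, -4, 1, 4}

Each tropical root is a break point of the lower envelope of the lines y = a_i + i · x (there are 5 lines, with slopes 0, 1, ..., 4). Only the lines that attain the minimum somewhere contribute to roots; other lines are dominated. Here the surviving (envelope) indices are i = 4, i = 3, i = 2, i = 1, i = 0.
Intersections between consecutive envelope lines give the roots: for adjacent envelope indices i < j the intersection is x = (a_i − a_j) / (j − i). Reading off the sorted break points: {-7, -4, 1, 4}.
Verification: at each break x_0, at least two indices attain the minimum of min_i(a_i + i · x_0).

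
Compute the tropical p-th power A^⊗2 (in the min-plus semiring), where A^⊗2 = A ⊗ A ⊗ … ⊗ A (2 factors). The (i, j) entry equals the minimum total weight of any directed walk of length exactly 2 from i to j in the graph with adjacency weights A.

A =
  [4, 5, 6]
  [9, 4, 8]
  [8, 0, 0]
A^⊗2 =
  [8, 6, 6]
  [13, 8, 8]
  [8, 0, 0]

Each entry (A^⊗2)_ij equals the minimum over all length-2 walks i = v_0 → v_1 → … → v_2 = j of Σ_t A[v_t][v_{t+1}]. For example, for (i, j) = (0, 2) we minimise over 3 possible intermediate vertex sequences; the minimum is 6, attained along the walk 0 → 2 → 2.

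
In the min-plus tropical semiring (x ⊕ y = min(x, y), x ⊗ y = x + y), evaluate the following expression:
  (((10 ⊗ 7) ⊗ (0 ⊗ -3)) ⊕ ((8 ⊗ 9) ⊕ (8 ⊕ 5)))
(((10 ⊗ 7) ⊗ (0 ⊗ -3)) ⊕ ((8 ⊗ 9) ⊕ (8 ⊕ 5))) = 5

Expand innermost to outermost. Recall ⊕ takes the minimum of its arguments and ⊗ takes their sum. Working out the expression (((10 ⊗ 7) ⊗ (0 ⊗ -3)) ⊕ ((8 ⊗ 9) ⊕ (8 ⊕ 5))) gives 5.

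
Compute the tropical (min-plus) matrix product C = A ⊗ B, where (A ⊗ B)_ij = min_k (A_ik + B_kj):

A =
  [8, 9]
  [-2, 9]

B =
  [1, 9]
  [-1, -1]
A ⊗ B =
  [8, 8]
  [-1, 7]

Apply the min-plus product entry-by-entry:
  C[0][0] = min over k of (A[0][0] + B[0][0] = 8 + 1 = 9, A[0][1] + B[1][0] = 9 + -1 = 8) = 8 (attained at k = 1)
  C[0][1] = min over k of (A[0][0] + B[0][1] = 8 + 9 = 17, A[0][1] + B[1][1] = 9 + -1 = 8) = 8 (attained at k = 1)
  C[1][0] = min over k of (A[1][0] + B[0][0] = -2 + 1 = -1, A[1][1] + B[1][0] = 9 + -1 = 8) = -1 (attained at k = 0)
  C[1][1] = min over k of (A[1][0] + B[0][1] = -2 + 9 = 7, A[1][1] + B[1][1] = 9 + -1 = 8) = 7 (attained at k = 0)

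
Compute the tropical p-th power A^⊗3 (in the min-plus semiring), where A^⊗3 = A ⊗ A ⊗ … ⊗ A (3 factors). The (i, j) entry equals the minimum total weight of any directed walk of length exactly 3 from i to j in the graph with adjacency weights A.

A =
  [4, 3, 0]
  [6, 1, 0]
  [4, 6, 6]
A^⊗3 =
  [7, 5, 4]
  [5, 3, 2]
  [8, 8, 7]

Each entry (A^⊗3)_ij equals the minimum over all length-3 walks i = v_0 → v_1 → … → v_3 = j of Σ_t A[v_t][v_{t+1}]. For example, for (i, j) = (0, 2) we minimise over 9 possible intermediate vertex sequences; the minimum is 4, attained along the walk 0 → 1 → 1 → 2.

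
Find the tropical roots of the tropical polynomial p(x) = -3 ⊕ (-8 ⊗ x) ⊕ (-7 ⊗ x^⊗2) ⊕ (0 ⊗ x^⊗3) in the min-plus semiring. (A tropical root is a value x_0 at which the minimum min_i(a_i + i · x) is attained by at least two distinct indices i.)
Roots: {-7, -1, 5}

Each tropical root is a break point of the lower envelope of the lines y = a_i + i · x (there are 4 lines, with slopes 0, 1, ..., 3). Only the lines that attain the minimum somewhere contribute to roots; other lines are dominated. Here the surviving (envelope) indices are i = 3, i = 2, i = 1, i = 0.
Intersections between consecutive envelope lines give the roots: for adjacent envelope indices i < j the intersection is x = (a_i − a_j) / (j − i). Reading off the sorted break points: {-7, -1, 5}.
Verification: at each break x_0, at least two indices attain the minimum of min_i(a_i + i · x_0).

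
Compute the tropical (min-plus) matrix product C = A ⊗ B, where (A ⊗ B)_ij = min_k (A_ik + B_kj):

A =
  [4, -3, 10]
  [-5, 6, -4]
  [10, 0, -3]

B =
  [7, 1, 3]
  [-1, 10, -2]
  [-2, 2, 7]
A ⊗ B =
  [-4, 5, -5]
  [-6, -4, -2]
  [-5, -1, -2]

Apply the min-plus product entry-by-entry:
  C[0][0] = min over k of (A[0][0] + B[0][0] = 4 + 7 = 11, A[0][1] + B[1][0] = -3 + -1 = -4, A[0][2] + B[2][0] = 10 + -2 = 8) = -4 (attained at k = 1)
  C[0][1] = min over k of (A[0][0] + B[0][1] = 4 + 1 = 5, A[0][1] + B[1][1] = -3 + 10 = 7, A[0][2] + B[2][1] = 10 + 2 = 12) = 5 (attained at k = 0)
  C[0][2] = min over k of (A[0][0] + B[0][2] = 4 + 3 = 7, A[0][1] + B[1][2] = -3 + -2 = -5, A[0][2] + B[2][2] = 10 + 7 = 17) = -5 (attained at k = 1)
  C[1][0] = min over k of (A[1][0] + B[0][0] = -5 + 7 = 2, A[1][1] + B[1][0] = 6 + -1 = 5, A[1][2] + B[2][0] = -4 + -2 = -6) = -6 (attained at k = 2)
  C[1][1] = min over k of (A[1][0] + B[0][1] = -5 + 1 = -4, A[1][1] + B[1][1] = 6 + 10 = 16, A[1][2] + B[2][1] = -4 + 2 = -2) = -4 (attained at k = 0)
  C[1][2] = min over k of (A[1][0] + B[0][2] = -5 + 3 = -2, A[1][1] + B[1][2] = 6 + -2 = 4, A[1][2] + B[2][2] = -4 + 7 = 3) = -2 (attained at k = 0)
  C[2][0] = min over k of (A[2][0] + B[0][0] = 10 + 7 = 17, A[2][1] + B[1][0] = 0 + -1 = -1, A[2][2] + B[2][0] = -3 + -2 = -5) = -5 (attained at k = 2)
  C[2][1] = min over k of (A[2][0] + B[0][1] = 10 + 1 = 11, A[2][1] + B[1][1] = 0 + 10 = 10, A[2][2] + B[2][1] = -3 + 2 = -1) = -1 (attained at k = 2)
  C[2][2] = min over k of (A[2][0] + B[0][2] = 10 + 3 = 13, A[2][1] + B[1][2] = 0 + -2 = -2, A[2][2] + B[2][2] = -3 + 7 = 4) = -2 (attained at k = 1)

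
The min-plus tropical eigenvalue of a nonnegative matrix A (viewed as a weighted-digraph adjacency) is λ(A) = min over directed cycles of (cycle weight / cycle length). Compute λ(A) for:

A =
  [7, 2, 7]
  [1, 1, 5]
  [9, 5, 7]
λ(A) = 1

Enumerate directed cycles and compute their means (weight / length). Sample:
  cycle 0 → 0: weight = 7, length = 1, mean = 7/1 ≈ 7.000
  cycle 1 → 1: weight = 1, length = 1, mean = 1/1 ≈ 1.000
  cycle 2 → 2: weight = 7, length = 1, mean = 7/1 ≈ 7.000
  cycle 0 → 1 → 0: weight = 3, length = 2, mean = 3/2 ≈ 1.500
  cycle 0 → 2 → 0: weight = 16, length = 2, mean = 16/2 ≈ 8.000
  cycle 1 → 0 → 1: weight = 3, length = 2, mean = 3/2 ≈ 1.500
Minimum mean = 1.000, attained e.g. along the cycle 1 → 1 with weight 1 and length 1. So λ(A) = 1/1 = 1.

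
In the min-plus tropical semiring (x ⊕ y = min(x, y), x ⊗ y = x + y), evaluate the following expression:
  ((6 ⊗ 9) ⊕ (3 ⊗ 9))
((6 ⊗ 9) ⊕ (3 ⊗ 9)) = 12

Expand innermost to outermost. Recall ⊕ takes the minimum of its arguments and ⊗ takes their sum. Working out the expression ((6 ⊗ 9) ⊕ (3 ⊗ 9)) gives 12.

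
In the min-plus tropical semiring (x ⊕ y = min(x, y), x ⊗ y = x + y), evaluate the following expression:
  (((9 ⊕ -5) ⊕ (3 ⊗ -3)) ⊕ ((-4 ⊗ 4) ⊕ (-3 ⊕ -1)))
(((9 ⊕ -5) ⊕ (3 ⊗ -3)) ⊕ ((-4 ⊗ 4) ⊕ (-3 ⊕ -1))) = -5

Expand innermost to outermost. Recall ⊕ takes the minimum of its arguments and ⊗ takes their sum. Working out the expression (((9 ⊕ -5) ⊕ (3 ⊗ -3)) ⊕ ((-4 ⊗ 4) ⊕ (-3 ⊕ -1))) gives -5.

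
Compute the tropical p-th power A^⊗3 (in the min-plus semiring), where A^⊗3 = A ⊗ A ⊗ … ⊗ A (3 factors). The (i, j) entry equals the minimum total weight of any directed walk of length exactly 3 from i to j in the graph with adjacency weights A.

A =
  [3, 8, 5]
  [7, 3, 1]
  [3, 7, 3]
A^⊗3 =
  [9, 14, 11]
  [7, 9, 7]
  [9, 13, 9]

Each entry (A^⊗3)_ij equals the minimum over all length-3 walks i = v_0 → v_1 → … → v_3 = j of Σ_t A[v_t][v_{t+1}]. For example, for (i, j) = (0, 2) we minimise over 9 possible intermediate vertex sequences; the minimum is 11, attained along the walk 0 → 0 → 0 → 2.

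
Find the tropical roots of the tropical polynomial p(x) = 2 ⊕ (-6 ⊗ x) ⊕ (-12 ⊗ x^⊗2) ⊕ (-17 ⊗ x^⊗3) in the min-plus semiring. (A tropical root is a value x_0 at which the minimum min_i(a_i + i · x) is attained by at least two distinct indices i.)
Roots: {5, 6, 8}

Each tropical root is a break point of the lower envelope of the lines y = a_i + i · x (there are 4 lines, with slopes 0, 1, ..., 3). Only the lines that attain the minimum somewhere contribute to roots; other lines are dominated. Here the surviving (envelope) indices are i = 3, i = 2, i = 1, i = 0.
Intersections between consecutive envelope lines give the roots: for adjacent envelope indices i < j the intersection is x = (a_i − a_j) / (j − i). Reading off the sorted break points: {5, 6, 8}.
Verification: at each break x_0, at least two indices attain the minimum of min_i(a_i + i · x_0).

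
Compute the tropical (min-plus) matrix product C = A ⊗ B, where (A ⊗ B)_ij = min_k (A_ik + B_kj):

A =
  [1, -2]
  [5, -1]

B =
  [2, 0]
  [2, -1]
A ⊗ B =
  [0, -3]
  [1, -2]

Apply the min-plus product entry-by-entry:
  C[0][0] = min over k of (A[0][0] + B[0][0] = 1 + 2 = 3, A[0][1] + B[1][0] = -2 + 2 = 0) = 0 (attained at k = 1)
  C[0][1] = min over k of (A[0][0] + B[0][1] = 1 + 0 = 1, A[0][1] + B[1][1] = -2 + -1 = -3) = -3 (attained at k = 1)
  C[1][0] = min over k of (A[1][0] + B[0][0] = 5 + 2 = 7, A[1][1] + B[1][0] = -1 + 2 = 1) = 1 (attained at k = 1)
  C[1][1] = min over k of (A[1][0] + B[0][1] = 5 + 0 = 5, A[1][1] + B[1][1] = -1 + -1 = -2) = -2 (attained at k = 1)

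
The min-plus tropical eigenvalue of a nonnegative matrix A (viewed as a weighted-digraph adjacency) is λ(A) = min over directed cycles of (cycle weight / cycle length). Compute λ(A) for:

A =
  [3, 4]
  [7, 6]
λ(A) = 3

Enumerate directed cycles and compute their means (weight / length). Sample:
  cycle 0 → 0: weight = 3, length = 1, mean = 3/1 ≈ 3.000
  cycle 1 → 1: weight = 6, length = 1, mean = 6/1 ≈ 6.000
  cycle 0 → 1 → 0: weight = 11, length = 2, mean = 11/2 ≈ 5.500
  cycle 1 → 0 → 1: weight = 11, length = 2, mean = 11/2 ≈ 5.500
Minimum mean = 3.000, attained e.g. along the cycle 0 → 0 with weight 3 and length 1. So λ(A) = 3/1 = 3.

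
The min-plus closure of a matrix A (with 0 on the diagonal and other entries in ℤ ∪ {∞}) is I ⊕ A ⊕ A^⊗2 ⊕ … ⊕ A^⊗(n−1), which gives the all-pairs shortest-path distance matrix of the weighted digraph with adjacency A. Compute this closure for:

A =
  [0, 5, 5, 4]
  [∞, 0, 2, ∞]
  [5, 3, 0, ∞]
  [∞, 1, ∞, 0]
Closure =
  [0, 5, 5, 4]
  [7, 0, 2, 11]
  [5, 3, 0, 9]
  [8, 1, 3, 0]

This is the Floyd-Warshall all-pairs shortest-path computation. For each intermediate vertex k = 0, 1, …, 3, update dist[i][j] ← min(dist[i][j], dist[i][k] + dist[k][j]). The final matrix gives, for each (i, j), the minimum total weight of any directed path from i to j (possibly empty when i = j).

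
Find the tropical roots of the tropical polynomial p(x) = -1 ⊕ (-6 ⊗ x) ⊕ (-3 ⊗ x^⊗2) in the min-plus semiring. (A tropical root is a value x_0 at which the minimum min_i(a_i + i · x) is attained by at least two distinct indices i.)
Roots: {-3, 5}

Each tropical root is a break point of the lower envelope of the lines y = a_i + i · x (there are 3 lines, with slopes 0, 1, ..., 2). Only the lines that attain the minimum somewhere contribute to roots; other lines are dominated. Here the surviving (envelope) indices are i = 2, i = 1, i = 0.
Intersections between consecutive envelope lines give the roots: for adjacent envelope indices i < j the intersection is x = (a_i − a_j) / (j − i). Reading off the sorted break points: {-3, 5}.
Verification: at each break x_0, at least two indices attain the minimum of min_i(a_i + i · x_0).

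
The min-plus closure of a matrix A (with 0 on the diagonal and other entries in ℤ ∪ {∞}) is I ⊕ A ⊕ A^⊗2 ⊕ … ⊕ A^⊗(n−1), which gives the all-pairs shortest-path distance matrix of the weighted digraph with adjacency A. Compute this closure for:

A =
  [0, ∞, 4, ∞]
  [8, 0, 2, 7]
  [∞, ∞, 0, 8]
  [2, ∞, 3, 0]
Closure =
  [0, ∞, 4, 12]
  [8, 0, 2, 7]
  [10, ∞, 0, 8]
  [2, ∞, 3, 0]

This is the Floyd-Warshall all-pairs shortest-path computation. For each intermediate vertex k = 0, 1, …, 3, update dist[i][j] ← min(dist[i][j], dist[i][k] + dist[k][j]). The final matrix gives, for each (i, j), the minimum total weight of any directed path from i to j (possibly empty when i = j).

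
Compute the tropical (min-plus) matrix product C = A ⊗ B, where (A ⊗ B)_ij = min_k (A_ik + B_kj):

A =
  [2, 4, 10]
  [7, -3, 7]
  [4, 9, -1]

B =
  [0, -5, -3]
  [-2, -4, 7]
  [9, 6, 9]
A ⊗ B =
  [2, -3, -1]
  [-5, -7, 4]
  [4, -1, 1]

Apply the min-plus product entry-by-entry:
  C[0][0] = min over k of (A[0][0] + B[0][0] = 2 + 0 = 2, A[0][1] + B[1][0] = 4 + -2 = 2, A[0][2] + B[2][0] = 10 + 9 = 19) = 2 (attained at k = 0)
  C[0][1] = min over k of (A[0][0] + B[0][1] = 2 + -5 = -3, A[0][1] + B[1][1] = 4 + -4 = 0, A[0][2] + B[2][1] = 10 + 6 = 16) = -3 (attained at k = 0)
  C[0][2] = min over k of (A[0][0] + B[0][2] = 2 + -3 = -1, A[0][1] + B[1][2] = 4 + 7 = 11, A[0][2] + B[2][2] = 10 + 9 = 19) = -1 (attained at k = 0)
  C[1][0] = min over k of (A[1][0] + B[0][0] = 7 + 0 = 7, A[1][1] + B[1][0] = -3 + -2 = -5, A[1][2] + B[2][0] = 7 + 9 = 16) = -5 (attained at k = 1)
  C[1][1] = min over k of (A[1][0] + B[0][1] = 7 + -5 = 2, A[1][1] + B[1][1] = -3 + -4 = -7, A[1][2] + B[2][1] = 7 + 6 = 13) = -7 (attained at k = 1)
  C[1][2] = min over k of (A[1][0] + B[0][2] = 7 + -3 = 4, A[1][1] + B[1][2] = -3 + 7 = 4, A[1][2] + B[2][2] = 7 + 9 = 16) = 4 (attained at k = 0)
  C[2][0] = min over k of (A[2][0] + B[0][0] = 4 + 0 = 4, A[2][1] + B[1][0] = 9 + -2 = 7, A[2][2] + B[2][0] = -1 + 9 = 8) = 4 (attained at k = 0)
  C[2][1] = min over k of (A[2][0] + B[0][1] = 4 + -5 = -1, A[2][1] + B[1][1] = 9 + -4 = 5, A[2][2] + B[2][1] = -1 + 6 = 5) = -1 (attained at k = 0)
  C[2][2] = min over k of (A[2][0] + B[0][2] = 4 + -3 = 1, A[2][1] + B[1][2] = 9 + 7 = 16, A[2][2] + B[2][2] = -1 + 9 = 8) = 1 (attained at k = 0)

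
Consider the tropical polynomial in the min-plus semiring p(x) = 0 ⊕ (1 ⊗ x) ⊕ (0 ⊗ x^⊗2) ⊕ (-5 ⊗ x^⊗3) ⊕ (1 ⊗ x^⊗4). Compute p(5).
p(5) = 0

A tropical monomial a ⊗ x^⊗i evaluates to a + i · x. Evaluating each term at x = 5:
  Term 0 contributes 0 + 0 · 5 = 0
  Term 1 contributes 1 + 1 · 5 = 6
  Term 2 contributes 0 + 2 · 5 = 10
  Term 3 contributes -5 + 3 · 5 = 10
  Term 4 contributes 1 + 4 · 5 = 21
p(5) = ⊕ of these = min[0, 6, 10, 10, 21] = 0.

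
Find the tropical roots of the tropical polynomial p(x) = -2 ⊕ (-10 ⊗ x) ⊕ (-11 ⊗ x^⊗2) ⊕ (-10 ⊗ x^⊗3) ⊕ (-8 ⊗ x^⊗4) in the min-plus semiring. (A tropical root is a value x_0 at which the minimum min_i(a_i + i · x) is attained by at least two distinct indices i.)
Roots: {-2, -1, 1, 8}

Each tropical root is a break point of the lower envelope of the lines y = a_i + i · x (there are 5 lines, with slopes 0, 1, ..., 4). Only the lines that attain the minimum somewhere contribute to roots; other lines are dominated. Here the surviving (envelope) indices are i = 4, i = 3, i = 2, i = 1, i = 0.
Intersections between consecutive envelope lines give the roots: for adjacent envelope indices i < j the intersection is x = (a_i − a_j) / (j − i). Reading off the sorted break points: {-2, -1, 1, 8}.
Verification: at each break x_0, at least two indices attain the minimum of min_i(a_i + i · x_0).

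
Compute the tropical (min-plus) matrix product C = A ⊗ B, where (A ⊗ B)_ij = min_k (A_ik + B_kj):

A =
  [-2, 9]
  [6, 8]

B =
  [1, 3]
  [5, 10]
A ⊗ B =
  [-1, 1]
  [7, 9]

Apply the min-plus product entry-by-entry:
  C[0][0] = min over k of (A[0][0] + B[0][0] = -2 + 1 = -1, A[0][1] + B[1][0] = 9 + 5 = 14) = -1 (attained at k = 0)
  C[0][1] = min over k of (A[0][0] + B[0][1] = -2 + 3 = 1, A[0][1] + B[1][1] = 9 + 10 = 19) = 1 (attained at k = 0)
  C[1][0] = min over k of (A[1][0] + B[0][0] = 6 + 1 = 7, A[1][1] + B[1][0] = 8 + 5 = 13) = 7 (attained at k = 0)
  C[1][1] = min over k of (A[1][0] + B[0][1] = 6 + 3 = 9, A[1][1] + B[1][1] = 8 + 10 = 18) = 9 (attained at k = 0)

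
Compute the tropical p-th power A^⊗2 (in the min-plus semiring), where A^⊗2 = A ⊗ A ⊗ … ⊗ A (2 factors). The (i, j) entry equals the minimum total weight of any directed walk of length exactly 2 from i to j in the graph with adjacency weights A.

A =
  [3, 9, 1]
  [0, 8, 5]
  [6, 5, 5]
A^⊗2 =
  [6, 6, 4]
  [3, 9, 1]
  [5, 10, 7]

Each entry (A^⊗2)_ij equals the minimum over all length-2 walks i = v_0 → v_1 → … → v_2 = j of Σ_t A[v_t][v_{t+1}]. For example, for (i, j) = (0, 2) we minimise over 3 possible intermediate vertex sequences; the minimum is 4, attained along the walk 0 → 0 → 2.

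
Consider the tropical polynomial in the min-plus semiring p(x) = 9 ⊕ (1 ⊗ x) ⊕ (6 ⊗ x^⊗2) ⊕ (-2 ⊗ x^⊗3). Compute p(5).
p(5) = 6

A tropical monomial a ⊗ x^⊗i evaluates to a + i · x. Evaluating each term at x = 5:
  Term 0 contributes 9 + 0 · 5 = 9
  Term 1 contributes 1 + 1 · 5 = 6
  Term 2 contributes 6 + 2 · 5 = 16
  Term 3 contributes -2 + 3 · 5 = 13
p(5) = ⊕ of these = min[9, 6, 16, 13] = 6.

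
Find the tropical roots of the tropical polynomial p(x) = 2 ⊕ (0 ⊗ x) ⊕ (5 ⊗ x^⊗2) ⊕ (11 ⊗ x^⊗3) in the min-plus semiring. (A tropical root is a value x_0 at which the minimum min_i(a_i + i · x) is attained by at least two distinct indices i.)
Roots: {-6, -5, 2}

Each tropical root is a break point of the lower envelope of the lines y = a_i + i · x (there are 4 lines, with slopes 0, 1, ..., 3). Only the lines that attain the minimum somewhere contribute to roots; other lines are dominated. Here the surviving (envelope) indices are i = 3, i = 2, i = 1, i = 0.
Intersections between consecutive envelope lines give the roots: for adjacent envelope indices i < j the intersection is x = (a_i − a_j) / (j − i). Reading off the sorted break points: {-6, -5, 2}.
Verification: at each break x_0, at least two indices attain the minimum of min_i(a_i + i · x_0).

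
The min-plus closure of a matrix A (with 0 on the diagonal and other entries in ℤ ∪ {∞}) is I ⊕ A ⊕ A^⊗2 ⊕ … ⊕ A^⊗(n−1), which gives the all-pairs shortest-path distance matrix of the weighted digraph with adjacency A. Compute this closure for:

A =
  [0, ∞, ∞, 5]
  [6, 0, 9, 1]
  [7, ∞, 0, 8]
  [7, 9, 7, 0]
Closure =
  [0, 14, 12, 5]
  [6, 0, 8, 1]
  [7, 17, 0, 8]
  [7, 9, 7, 0]

This is the Floyd-Warshall all-pairs shortest-path computation. For each intermediate vertex k = 0, 1, …, 3, update dist[i][j] ← min(dist[i][j], dist[i][k] + dist[k][j]). The final matrix gives, for each (i, j), the minimum total weight of any directed path from i to j (possibly empty when i = j).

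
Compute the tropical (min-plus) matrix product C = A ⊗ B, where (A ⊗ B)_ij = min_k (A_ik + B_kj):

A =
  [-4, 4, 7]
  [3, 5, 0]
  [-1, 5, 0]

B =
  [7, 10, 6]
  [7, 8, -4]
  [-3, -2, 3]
A ⊗ B =
  [3, 5, 0]
  [-3, -2, 1]
  [-3, -2, 1]

Apply the min-plus product entry-by-entry:
  C[0][0] = min over k of (A[0][0] + B[0][0] = -4 + 7 = 3, A[0][1] + B[1][0] = 4 + 7 = 11, A[0][2] + B[2][0] = 7 + -3 = 4) = 3 (attained at k = 0)
  C[0][1] = min over k of (A[0][0] + B[0][1] = -4 + 10 = 6, A[0][1] + B[1][1] = 4 + 8 = 12, A[0][2] + B[2][1] = 7 + -2 = 5) = 5 (attained at k = 2)
  C[0][2] = min over k of (A[0][0] + B[0][2] = -4 + 6 = 2, A[0][1] + B[1][2] = 4 + -4 = 0, A[0][2] + B[2][2] = 7 + 3 = 10) = 0 (attained at k = 1)
  C[1][0] = min over k of (A[1][0] + B[0][0] = 3 + 7 = 10, A[1][1] + B[1][0] = 5 + 7 = 12, A[1][2] + B[2][0] = 0 + -3 = -3) = -3 (attained at k = 2)
  C[1][1] = min over k of (A[1][0] + B[0][1] = 3 + 10 = 13, A[1][1] + B[1][1] = 5 + 8 = 13, A[1][2] + B[2][1] = 0 + -2 = -2) = -2 (attained at k = 2)
  C[1][2] = min over k of (A[1][0] + B[0][2] = 3 + 6 = 9, A[1][1] + B[1][2] = 5 + -4 = 1, A[1][2] + B[2][2] = 0 + 3 = 3) = 1 (attained at k = 1)
  C[2][0] = min over k of (A[2][0] + B[0][0] = -1 + 7 = 6, A[2][1] + B[1][0] = 5 + 7 = 12, A[2][2] + B[2][0] = 0 + -3 = -3) = -3 (attained at k = 2)
  C[2][1] = min over k of (A[2][0] + B[0][1] = -1 + 10 = 9, A[2][1] + B[1][1] = 5 + 8 = 13, A[2][2] + B[2][1] = 0 + -2 = -2) = -2 (attained at k = 2)
  C[2][2] = min over k of (A[2][0] + B[0][2] = -1 + 6 = 5, A[2][1] + B[1][2] = 5 + -4 = 1, A[2][2] + B[2][2] = 0 + 3 = 3) = 1 (attained at k = 1)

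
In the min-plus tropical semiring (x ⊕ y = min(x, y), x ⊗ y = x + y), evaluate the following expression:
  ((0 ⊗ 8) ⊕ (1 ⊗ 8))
((0 ⊗ 8) ⊕ (1 ⊗ 8)) = 8

Expand innermost to outermost. Recall ⊕ takes the minimum of its arguments and ⊗ takes their sum. Working out the expression ((0 ⊗ 8) ⊕ (1 ⊗ 8)) gives 8.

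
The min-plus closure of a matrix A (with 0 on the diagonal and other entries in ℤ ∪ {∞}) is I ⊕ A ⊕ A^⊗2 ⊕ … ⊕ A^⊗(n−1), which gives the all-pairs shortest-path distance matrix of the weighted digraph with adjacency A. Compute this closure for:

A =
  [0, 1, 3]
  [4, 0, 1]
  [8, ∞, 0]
Closure =
  [0, 1, 2]
  [4, 0, 1]
  [8, 9, 0]

This is the Floyd-Warshall all-pairs shortest-path computation. For each intermediate vertex k = 0, 1, …, 2, update dist[i][j] ← min(dist[i][j], dist[i][k] + dist[k][j]). The final matrix gives, for each (i, j), the minimum total weight of any directed path from i to j (possibly empty when i = j).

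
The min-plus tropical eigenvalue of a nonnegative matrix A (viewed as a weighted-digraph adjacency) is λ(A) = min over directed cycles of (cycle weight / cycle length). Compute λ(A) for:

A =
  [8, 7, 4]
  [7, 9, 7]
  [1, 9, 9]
λ(A) = 5/2

Enumerate directed cycles and compute their means (weight / length). Sample:
  cycle 0 → 0: weight = 8, length = 1, mean = 8/1 ≈ 8.000
  cycle 1 → 1: weight = 9, length = 1, mean = 9/1 ≈ 9.000
  cycle 2 → 2: weight = 9, length = 1, mean = 9/1 ≈ 9.000
  cycle 0 → 1 → 0: weight = 14, length = 2, mean = 14/2 ≈ 7.000
  cycle 0 → 2 → 0: weight = 5, length = 2, mean = 5/2 ≈ 2.500
  cycle 1 → 0 → 1: weight = 14, length = 2, mean = 14/2 ≈ 7.000
Minimum mean = 2.500, attained e.g. along the cycle 0 → 2 → 0 with weight 5 and length 2. So λ(A) = 5/2 = 5/2.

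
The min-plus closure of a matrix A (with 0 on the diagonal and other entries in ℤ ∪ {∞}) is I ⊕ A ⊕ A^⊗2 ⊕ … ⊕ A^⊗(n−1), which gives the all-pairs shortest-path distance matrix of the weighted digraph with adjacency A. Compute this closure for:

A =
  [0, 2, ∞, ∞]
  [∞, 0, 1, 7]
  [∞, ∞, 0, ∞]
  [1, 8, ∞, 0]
Closure =
  [0, 2, 3, 9]
  [8, 0, 1, 7]
  [∞, ∞, 0, ∞]
  [1, 3, 4, 0]

This is the Floyd-Warshall all-pairs shortest-path computation. For each intermediate vertex k = 0, 1, …, 3, update dist[i][j] ← min(dist[i][j], dist[i][k] + dist[k][j]). The final matrix gives, for each (i, j), the minimum total weight of any directed path from i to j (possibly empty when i = j).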